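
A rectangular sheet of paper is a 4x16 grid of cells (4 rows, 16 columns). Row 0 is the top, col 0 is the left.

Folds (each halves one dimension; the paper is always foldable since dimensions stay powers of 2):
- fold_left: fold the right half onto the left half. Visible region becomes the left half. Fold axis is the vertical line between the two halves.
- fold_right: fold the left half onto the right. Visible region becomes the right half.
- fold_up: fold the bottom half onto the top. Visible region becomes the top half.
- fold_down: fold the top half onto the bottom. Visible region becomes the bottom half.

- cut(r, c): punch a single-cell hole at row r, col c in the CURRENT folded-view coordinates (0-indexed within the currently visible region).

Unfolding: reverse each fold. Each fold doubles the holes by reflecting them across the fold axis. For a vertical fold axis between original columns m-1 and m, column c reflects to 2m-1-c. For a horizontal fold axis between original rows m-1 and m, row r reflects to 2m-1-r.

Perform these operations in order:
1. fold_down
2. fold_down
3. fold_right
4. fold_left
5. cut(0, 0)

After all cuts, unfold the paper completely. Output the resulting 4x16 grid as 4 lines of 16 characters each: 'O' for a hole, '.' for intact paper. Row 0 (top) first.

Answer: O......OO......O
O......OO......O
O......OO......O
O......OO......O

Derivation:
Op 1 fold_down: fold axis h@2; visible region now rows[2,4) x cols[0,16) = 2x16
Op 2 fold_down: fold axis h@3; visible region now rows[3,4) x cols[0,16) = 1x16
Op 3 fold_right: fold axis v@8; visible region now rows[3,4) x cols[8,16) = 1x8
Op 4 fold_left: fold axis v@12; visible region now rows[3,4) x cols[8,12) = 1x4
Op 5 cut(0, 0): punch at orig (3,8); cuts so far [(3, 8)]; region rows[3,4) x cols[8,12) = 1x4
Unfold 1 (reflect across v@12): 2 holes -> [(3, 8), (3, 15)]
Unfold 2 (reflect across v@8): 4 holes -> [(3, 0), (3, 7), (3, 8), (3, 15)]
Unfold 3 (reflect across h@3): 8 holes -> [(2, 0), (2, 7), (2, 8), (2, 15), (3, 0), (3, 7), (3, 8), (3, 15)]
Unfold 4 (reflect across h@2): 16 holes -> [(0, 0), (0, 7), (0, 8), (0, 15), (1, 0), (1, 7), (1, 8), (1, 15), (2, 0), (2, 7), (2, 8), (2, 15), (3, 0), (3, 7), (3, 8), (3, 15)]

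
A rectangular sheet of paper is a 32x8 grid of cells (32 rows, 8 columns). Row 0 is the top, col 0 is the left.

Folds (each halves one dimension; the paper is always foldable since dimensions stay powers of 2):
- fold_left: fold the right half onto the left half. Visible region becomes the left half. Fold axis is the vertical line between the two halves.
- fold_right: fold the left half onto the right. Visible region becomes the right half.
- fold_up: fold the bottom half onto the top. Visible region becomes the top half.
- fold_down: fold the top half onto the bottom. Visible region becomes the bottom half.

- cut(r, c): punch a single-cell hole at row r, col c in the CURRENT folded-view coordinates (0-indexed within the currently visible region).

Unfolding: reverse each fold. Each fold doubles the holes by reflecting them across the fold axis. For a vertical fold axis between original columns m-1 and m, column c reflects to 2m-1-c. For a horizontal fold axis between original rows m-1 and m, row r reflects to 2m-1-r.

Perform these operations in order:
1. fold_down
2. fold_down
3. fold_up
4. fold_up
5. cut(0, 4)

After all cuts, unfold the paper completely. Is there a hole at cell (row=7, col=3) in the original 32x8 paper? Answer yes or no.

Op 1 fold_down: fold axis h@16; visible region now rows[16,32) x cols[0,8) = 16x8
Op 2 fold_down: fold axis h@24; visible region now rows[24,32) x cols[0,8) = 8x8
Op 3 fold_up: fold axis h@28; visible region now rows[24,28) x cols[0,8) = 4x8
Op 4 fold_up: fold axis h@26; visible region now rows[24,26) x cols[0,8) = 2x8
Op 5 cut(0, 4): punch at orig (24,4); cuts so far [(24, 4)]; region rows[24,26) x cols[0,8) = 2x8
Unfold 1 (reflect across h@26): 2 holes -> [(24, 4), (27, 4)]
Unfold 2 (reflect across h@28): 4 holes -> [(24, 4), (27, 4), (28, 4), (31, 4)]
Unfold 3 (reflect across h@24): 8 holes -> [(16, 4), (19, 4), (20, 4), (23, 4), (24, 4), (27, 4), (28, 4), (31, 4)]
Unfold 4 (reflect across h@16): 16 holes -> [(0, 4), (3, 4), (4, 4), (7, 4), (8, 4), (11, 4), (12, 4), (15, 4), (16, 4), (19, 4), (20, 4), (23, 4), (24, 4), (27, 4), (28, 4), (31, 4)]
Holes: [(0, 4), (3, 4), (4, 4), (7, 4), (8, 4), (11, 4), (12, 4), (15, 4), (16, 4), (19, 4), (20, 4), (23, 4), (24, 4), (27, 4), (28, 4), (31, 4)]

Answer: no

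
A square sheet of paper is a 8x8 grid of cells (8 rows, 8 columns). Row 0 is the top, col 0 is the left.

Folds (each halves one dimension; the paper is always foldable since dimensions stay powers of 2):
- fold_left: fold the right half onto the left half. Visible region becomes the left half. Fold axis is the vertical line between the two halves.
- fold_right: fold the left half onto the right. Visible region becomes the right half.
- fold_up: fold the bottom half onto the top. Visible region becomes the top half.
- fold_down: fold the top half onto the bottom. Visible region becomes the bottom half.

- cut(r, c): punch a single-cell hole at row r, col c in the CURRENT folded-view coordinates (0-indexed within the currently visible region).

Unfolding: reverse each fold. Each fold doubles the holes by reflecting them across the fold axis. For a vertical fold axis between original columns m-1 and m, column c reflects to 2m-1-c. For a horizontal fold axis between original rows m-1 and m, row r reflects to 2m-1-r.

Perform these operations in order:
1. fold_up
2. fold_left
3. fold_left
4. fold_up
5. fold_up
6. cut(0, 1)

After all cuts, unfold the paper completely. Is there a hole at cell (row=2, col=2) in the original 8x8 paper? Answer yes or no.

Answer: yes

Derivation:
Op 1 fold_up: fold axis h@4; visible region now rows[0,4) x cols[0,8) = 4x8
Op 2 fold_left: fold axis v@4; visible region now rows[0,4) x cols[0,4) = 4x4
Op 3 fold_left: fold axis v@2; visible region now rows[0,4) x cols[0,2) = 4x2
Op 4 fold_up: fold axis h@2; visible region now rows[0,2) x cols[0,2) = 2x2
Op 5 fold_up: fold axis h@1; visible region now rows[0,1) x cols[0,2) = 1x2
Op 6 cut(0, 1): punch at orig (0,1); cuts so far [(0, 1)]; region rows[0,1) x cols[0,2) = 1x2
Unfold 1 (reflect across h@1): 2 holes -> [(0, 1), (1, 1)]
Unfold 2 (reflect across h@2): 4 holes -> [(0, 1), (1, 1), (2, 1), (3, 1)]
Unfold 3 (reflect across v@2): 8 holes -> [(0, 1), (0, 2), (1, 1), (1, 2), (2, 1), (2, 2), (3, 1), (3, 2)]
Unfold 4 (reflect across v@4): 16 holes -> [(0, 1), (0, 2), (0, 5), (0, 6), (1, 1), (1, 2), (1, 5), (1, 6), (2, 1), (2, 2), (2, 5), (2, 6), (3, 1), (3, 2), (3, 5), (3, 6)]
Unfold 5 (reflect across h@4): 32 holes -> [(0, 1), (0, 2), (0, 5), (0, 6), (1, 1), (1, 2), (1, 5), (1, 6), (2, 1), (2, 2), (2, 5), (2, 6), (3, 1), (3, 2), (3, 5), (3, 6), (4, 1), (4, 2), (4, 5), (4, 6), (5, 1), (5, 2), (5, 5), (5, 6), (6, 1), (6, 2), (6, 5), (6, 6), (7, 1), (7, 2), (7, 5), (7, 6)]
Holes: [(0, 1), (0, 2), (0, 5), (0, 6), (1, 1), (1, 2), (1, 5), (1, 6), (2, 1), (2, 2), (2, 5), (2, 6), (3, 1), (3, 2), (3, 5), (3, 6), (4, 1), (4, 2), (4, 5), (4, 6), (5, 1), (5, 2), (5, 5), (5, 6), (6, 1), (6, 2), (6, 5), (6, 6), (7, 1), (7, 2), (7, 5), (7, 6)]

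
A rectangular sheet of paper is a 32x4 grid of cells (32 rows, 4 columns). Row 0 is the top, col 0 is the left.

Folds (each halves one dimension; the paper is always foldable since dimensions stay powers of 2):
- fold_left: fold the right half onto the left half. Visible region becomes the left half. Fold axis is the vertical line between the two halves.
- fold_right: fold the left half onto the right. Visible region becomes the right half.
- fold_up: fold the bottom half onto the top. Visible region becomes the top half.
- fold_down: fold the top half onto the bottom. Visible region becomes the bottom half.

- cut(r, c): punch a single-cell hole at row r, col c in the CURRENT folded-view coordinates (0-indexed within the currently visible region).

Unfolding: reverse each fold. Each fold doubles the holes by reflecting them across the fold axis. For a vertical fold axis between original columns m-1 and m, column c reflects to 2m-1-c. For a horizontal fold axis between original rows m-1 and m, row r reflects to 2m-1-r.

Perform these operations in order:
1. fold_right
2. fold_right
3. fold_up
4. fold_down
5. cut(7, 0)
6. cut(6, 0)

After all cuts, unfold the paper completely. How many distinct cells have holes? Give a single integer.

Op 1 fold_right: fold axis v@2; visible region now rows[0,32) x cols[2,4) = 32x2
Op 2 fold_right: fold axis v@3; visible region now rows[0,32) x cols[3,4) = 32x1
Op 3 fold_up: fold axis h@16; visible region now rows[0,16) x cols[3,4) = 16x1
Op 4 fold_down: fold axis h@8; visible region now rows[8,16) x cols[3,4) = 8x1
Op 5 cut(7, 0): punch at orig (15,3); cuts so far [(15, 3)]; region rows[8,16) x cols[3,4) = 8x1
Op 6 cut(6, 0): punch at orig (14,3); cuts so far [(14, 3), (15, 3)]; region rows[8,16) x cols[3,4) = 8x1
Unfold 1 (reflect across h@8): 4 holes -> [(0, 3), (1, 3), (14, 3), (15, 3)]
Unfold 2 (reflect across h@16): 8 holes -> [(0, 3), (1, 3), (14, 3), (15, 3), (16, 3), (17, 3), (30, 3), (31, 3)]
Unfold 3 (reflect across v@3): 16 holes -> [(0, 2), (0, 3), (1, 2), (1, 3), (14, 2), (14, 3), (15, 2), (15, 3), (16, 2), (16, 3), (17, 2), (17, 3), (30, 2), (30, 3), (31, 2), (31, 3)]
Unfold 4 (reflect across v@2): 32 holes -> [(0, 0), (0, 1), (0, 2), (0, 3), (1, 0), (1, 1), (1, 2), (1, 3), (14, 0), (14, 1), (14, 2), (14, 3), (15, 0), (15, 1), (15, 2), (15, 3), (16, 0), (16, 1), (16, 2), (16, 3), (17, 0), (17, 1), (17, 2), (17, 3), (30, 0), (30, 1), (30, 2), (30, 3), (31, 0), (31, 1), (31, 2), (31, 3)]

Answer: 32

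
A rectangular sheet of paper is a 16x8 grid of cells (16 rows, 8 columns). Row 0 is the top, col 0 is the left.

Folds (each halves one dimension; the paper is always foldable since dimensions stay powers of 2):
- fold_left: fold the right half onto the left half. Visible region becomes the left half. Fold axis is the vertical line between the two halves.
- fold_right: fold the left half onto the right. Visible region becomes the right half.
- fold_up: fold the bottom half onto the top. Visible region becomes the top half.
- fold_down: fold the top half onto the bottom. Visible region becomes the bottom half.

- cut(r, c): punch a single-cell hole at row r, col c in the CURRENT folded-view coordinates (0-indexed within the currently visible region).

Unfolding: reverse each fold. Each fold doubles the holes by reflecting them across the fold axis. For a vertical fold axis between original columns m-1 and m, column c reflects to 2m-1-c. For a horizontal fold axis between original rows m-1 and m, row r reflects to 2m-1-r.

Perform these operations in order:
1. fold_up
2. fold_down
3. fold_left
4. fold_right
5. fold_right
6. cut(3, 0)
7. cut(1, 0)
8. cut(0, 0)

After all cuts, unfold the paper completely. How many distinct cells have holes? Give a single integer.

Answer: 96

Derivation:
Op 1 fold_up: fold axis h@8; visible region now rows[0,8) x cols[0,8) = 8x8
Op 2 fold_down: fold axis h@4; visible region now rows[4,8) x cols[0,8) = 4x8
Op 3 fold_left: fold axis v@4; visible region now rows[4,8) x cols[0,4) = 4x4
Op 4 fold_right: fold axis v@2; visible region now rows[4,8) x cols[2,4) = 4x2
Op 5 fold_right: fold axis v@3; visible region now rows[4,8) x cols[3,4) = 4x1
Op 6 cut(3, 0): punch at orig (7,3); cuts so far [(7, 3)]; region rows[4,8) x cols[3,4) = 4x1
Op 7 cut(1, 0): punch at orig (5,3); cuts so far [(5, 3), (7, 3)]; region rows[4,8) x cols[3,4) = 4x1
Op 8 cut(0, 0): punch at orig (4,3); cuts so far [(4, 3), (5, 3), (7, 3)]; region rows[4,8) x cols[3,4) = 4x1
Unfold 1 (reflect across v@3): 6 holes -> [(4, 2), (4, 3), (5, 2), (5, 3), (7, 2), (7, 3)]
Unfold 2 (reflect across v@2): 12 holes -> [(4, 0), (4, 1), (4, 2), (4, 3), (5, 0), (5, 1), (5, 2), (5, 3), (7, 0), (7, 1), (7, 2), (7, 3)]
Unfold 3 (reflect across v@4): 24 holes -> [(4, 0), (4, 1), (4, 2), (4, 3), (4, 4), (4, 5), (4, 6), (4, 7), (5, 0), (5, 1), (5, 2), (5, 3), (5, 4), (5, 5), (5, 6), (5, 7), (7, 0), (7, 1), (7, 2), (7, 3), (7, 4), (7, 5), (7, 6), (7, 7)]
Unfold 4 (reflect across h@4): 48 holes -> [(0, 0), (0, 1), (0, 2), (0, 3), (0, 4), (0, 5), (0, 6), (0, 7), (2, 0), (2, 1), (2, 2), (2, 3), (2, 4), (2, 5), (2, 6), (2, 7), (3, 0), (3, 1), (3, 2), (3, 3), (3, 4), (3, 5), (3, 6), (3, 7), (4, 0), (4, 1), (4, 2), (4, 3), (4, 4), (4, 5), (4, 6), (4, 7), (5, 0), (5, 1), (5, 2), (5, 3), (5, 4), (5, 5), (5, 6), (5, 7), (7, 0), (7, 1), (7, 2), (7, 3), (7, 4), (7, 5), (7, 6), (7, 7)]
Unfold 5 (reflect across h@8): 96 holes -> [(0, 0), (0, 1), (0, 2), (0, 3), (0, 4), (0, 5), (0, 6), (0, 7), (2, 0), (2, 1), (2, 2), (2, 3), (2, 4), (2, 5), (2, 6), (2, 7), (3, 0), (3, 1), (3, 2), (3, 3), (3, 4), (3, 5), (3, 6), (3, 7), (4, 0), (4, 1), (4, 2), (4, 3), (4, 4), (4, 5), (4, 6), (4, 7), (5, 0), (5, 1), (5, 2), (5, 3), (5, 4), (5, 5), (5, 6), (5, 7), (7, 0), (7, 1), (7, 2), (7, 3), (7, 4), (7, 5), (7, 6), (7, 7), (8, 0), (8, 1), (8, 2), (8, 3), (8, 4), (8, 5), (8, 6), (8, 7), (10, 0), (10, 1), (10, 2), (10, 3), (10, 4), (10, 5), (10, 6), (10, 7), (11, 0), (11, 1), (11, 2), (11, 3), (11, 4), (11, 5), (11, 6), (11, 7), (12, 0), (12, 1), (12, 2), (12, 3), (12, 4), (12, 5), (12, 6), (12, 7), (13, 0), (13, 1), (13, 2), (13, 3), (13, 4), (13, 5), (13, 6), (13, 7), (15, 0), (15, 1), (15, 2), (15, 3), (15, 4), (15, 5), (15, 6), (15, 7)]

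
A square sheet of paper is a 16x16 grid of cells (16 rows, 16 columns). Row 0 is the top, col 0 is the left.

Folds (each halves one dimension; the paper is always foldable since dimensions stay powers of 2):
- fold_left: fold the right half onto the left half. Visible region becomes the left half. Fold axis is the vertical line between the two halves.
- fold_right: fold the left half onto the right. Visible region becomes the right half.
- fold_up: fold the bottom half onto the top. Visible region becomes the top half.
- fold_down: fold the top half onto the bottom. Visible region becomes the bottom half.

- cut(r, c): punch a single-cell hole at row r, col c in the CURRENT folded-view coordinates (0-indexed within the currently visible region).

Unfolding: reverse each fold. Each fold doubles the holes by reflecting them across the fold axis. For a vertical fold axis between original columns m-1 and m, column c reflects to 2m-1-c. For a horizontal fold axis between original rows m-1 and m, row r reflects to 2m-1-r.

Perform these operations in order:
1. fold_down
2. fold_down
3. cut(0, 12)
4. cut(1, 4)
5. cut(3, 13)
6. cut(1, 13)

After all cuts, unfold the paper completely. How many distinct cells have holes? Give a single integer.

Op 1 fold_down: fold axis h@8; visible region now rows[8,16) x cols[0,16) = 8x16
Op 2 fold_down: fold axis h@12; visible region now rows[12,16) x cols[0,16) = 4x16
Op 3 cut(0, 12): punch at orig (12,12); cuts so far [(12, 12)]; region rows[12,16) x cols[0,16) = 4x16
Op 4 cut(1, 4): punch at orig (13,4); cuts so far [(12, 12), (13, 4)]; region rows[12,16) x cols[0,16) = 4x16
Op 5 cut(3, 13): punch at orig (15,13); cuts so far [(12, 12), (13, 4), (15, 13)]; region rows[12,16) x cols[0,16) = 4x16
Op 6 cut(1, 13): punch at orig (13,13); cuts so far [(12, 12), (13, 4), (13, 13), (15, 13)]; region rows[12,16) x cols[0,16) = 4x16
Unfold 1 (reflect across h@12): 8 holes -> [(8, 13), (10, 4), (10, 13), (11, 12), (12, 12), (13, 4), (13, 13), (15, 13)]
Unfold 2 (reflect across h@8): 16 holes -> [(0, 13), (2, 4), (2, 13), (3, 12), (4, 12), (5, 4), (5, 13), (7, 13), (8, 13), (10, 4), (10, 13), (11, 12), (12, 12), (13, 4), (13, 13), (15, 13)]

Answer: 16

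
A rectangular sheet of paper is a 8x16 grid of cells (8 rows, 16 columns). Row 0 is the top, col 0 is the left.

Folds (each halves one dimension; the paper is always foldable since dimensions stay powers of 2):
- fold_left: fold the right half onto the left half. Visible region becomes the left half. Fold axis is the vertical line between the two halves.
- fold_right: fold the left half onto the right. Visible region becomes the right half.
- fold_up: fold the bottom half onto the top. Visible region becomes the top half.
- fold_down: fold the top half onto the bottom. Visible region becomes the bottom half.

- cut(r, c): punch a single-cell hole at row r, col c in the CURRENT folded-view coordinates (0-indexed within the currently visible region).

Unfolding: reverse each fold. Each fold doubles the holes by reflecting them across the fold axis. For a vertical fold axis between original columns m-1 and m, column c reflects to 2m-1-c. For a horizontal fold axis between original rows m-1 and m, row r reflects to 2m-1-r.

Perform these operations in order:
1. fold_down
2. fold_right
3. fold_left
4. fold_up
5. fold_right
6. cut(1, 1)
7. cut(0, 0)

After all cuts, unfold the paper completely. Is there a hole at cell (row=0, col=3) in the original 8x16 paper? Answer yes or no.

Op 1 fold_down: fold axis h@4; visible region now rows[4,8) x cols[0,16) = 4x16
Op 2 fold_right: fold axis v@8; visible region now rows[4,8) x cols[8,16) = 4x8
Op 3 fold_left: fold axis v@12; visible region now rows[4,8) x cols[8,12) = 4x4
Op 4 fold_up: fold axis h@6; visible region now rows[4,6) x cols[8,12) = 2x4
Op 5 fold_right: fold axis v@10; visible region now rows[4,6) x cols[10,12) = 2x2
Op 6 cut(1, 1): punch at orig (5,11); cuts so far [(5, 11)]; region rows[4,6) x cols[10,12) = 2x2
Op 7 cut(0, 0): punch at orig (4,10); cuts so far [(4, 10), (5, 11)]; region rows[4,6) x cols[10,12) = 2x2
Unfold 1 (reflect across v@10): 4 holes -> [(4, 9), (4, 10), (5, 8), (5, 11)]
Unfold 2 (reflect across h@6): 8 holes -> [(4, 9), (4, 10), (5, 8), (5, 11), (6, 8), (6, 11), (7, 9), (7, 10)]
Unfold 3 (reflect across v@12): 16 holes -> [(4, 9), (4, 10), (4, 13), (4, 14), (5, 8), (5, 11), (5, 12), (5, 15), (6, 8), (6, 11), (6, 12), (6, 15), (7, 9), (7, 10), (7, 13), (7, 14)]
Unfold 4 (reflect across v@8): 32 holes -> [(4, 1), (4, 2), (4, 5), (4, 6), (4, 9), (4, 10), (4, 13), (4, 14), (5, 0), (5, 3), (5, 4), (5, 7), (5, 8), (5, 11), (5, 12), (5, 15), (6, 0), (6, 3), (6, 4), (6, 7), (6, 8), (6, 11), (6, 12), (6, 15), (7, 1), (7, 2), (7, 5), (7, 6), (7, 9), (7, 10), (7, 13), (7, 14)]
Unfold 5 (reflect across h@4): 64 holes -> [(0, 1), (0, 2), (0, 5), (0, 6), (0, 9), (0, 10), (0, 13), (0, 14), (1, 0), (1, 3), (1, 4), (1, 7), (1, 8), (1, 11), (1, 12), (1, 15), (2, 0), (2, 3), (2, 4), (2, 7), (2, 8), (2, 11), (2, 12), (2, 15), (3, 1), (3, 2), (3, 5), (3, 6), (3, 9), (3, 10), (3, 13), (3, 14), (4, 1), (4, 2), (4, 5), (4, 6), (4, 9), (4, 10), (4, 13), (4, 14), (5, 0), (5, 3), (5, 4), (5, 7), (5, 8), (5, 11), (5, 12), (5, 15), (6, 0), (6, 3), (6, 4), (6, 7), (6, 8), (6, 11), (6, 12), (6, 15), (7, 1), (7, 2), (7, 5), (7, 6), (7, 9), (7, 10), (7, 13), (7, 14)]
Holes: [(0, 1), (0, 2), (0, 5), (0, 6), (0, 9), (0, 10), (0, 13), (0, 14), (1, 0), (1, 3), (1, 4), (1, 7), (1, 8), (1, 11), (1, 12), (1, 15), (2, 0), (2, 3), (2, 4), (2, 7), (2, 8), (2, 11), (2, 12), (2, 15), (3, 1), (3, 2), (3, 5), (3, 6), (3, 9), (3, 10), (3, 13), (3, 14), (4, 1), (4, 2), (4, 5), (4, 6), (4, 9), (4, 10), (4, 13), (4, 14), (5, 0), (5, 3), (5, 4), (5, 7), (5, 8), (5, 11), (5, 12), (5, 15), (6, 0), (6, 3), (6, 4), (6, 7), (6, 8), (6, 11), (6, 12), (6, 15), (7, 1), (7, 2), (7, 5), (7, 6), (7, 9), (7, 10), (7, 13), (7, 14)]

Answer: no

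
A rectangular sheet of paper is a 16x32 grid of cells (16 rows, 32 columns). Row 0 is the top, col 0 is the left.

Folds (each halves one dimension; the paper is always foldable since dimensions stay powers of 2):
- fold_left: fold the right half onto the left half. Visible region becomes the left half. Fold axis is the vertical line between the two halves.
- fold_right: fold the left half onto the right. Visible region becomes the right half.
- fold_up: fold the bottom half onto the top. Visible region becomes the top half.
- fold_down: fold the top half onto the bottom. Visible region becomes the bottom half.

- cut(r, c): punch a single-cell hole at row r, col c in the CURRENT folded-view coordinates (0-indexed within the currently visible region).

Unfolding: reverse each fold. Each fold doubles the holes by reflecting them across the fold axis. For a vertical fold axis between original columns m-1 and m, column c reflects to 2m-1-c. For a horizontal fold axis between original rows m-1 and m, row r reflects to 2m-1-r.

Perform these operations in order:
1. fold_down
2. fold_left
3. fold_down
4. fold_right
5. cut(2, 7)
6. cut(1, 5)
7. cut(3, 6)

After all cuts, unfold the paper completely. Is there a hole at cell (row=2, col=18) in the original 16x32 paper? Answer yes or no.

Answer: yes

Derivation:
Op 1 fold_down: fold axis h@8; visible region now rows[8,16) x cols[0,32) = 8x32
Op 2 fold_left: fold axis v@16; visible region now rows[8,16) x cols[0,16) = 8x16
Op 3 fold_down: fold axis h@12; visible region now rows[12,16) x cols[0,16) = 4x16
Op 4 fold_right: fold axis v@8; visible region now rows[12,16) x cols[8,16) = 4x8
Op 5 cut(2, 7): punch at orig (14,15); cuts so far [(14, 15)]; region rows[12,16) x cols[8,16) = 4x8
Op 6 cut(1, 5): punch at orig (13,13); cuts so far [(13, 13), (14, 15)]; region rows[12,16) x cols[8,16) = 4x8
Op 7 cut(3, 6): punch at orig (15,14); cuts so far [(13, 13), (14, 15), (15, 14)]; region rows[12,16) x cols[8,16) = 4x8
Unfold 1 (reflect across v@8): 6 holes -> [(13, 2), (13, 13), (14, 0), (14, 15), (15, 1), (15, 14)]
Unfold 2 (reflect across h@12): 12 holes -> [(8, 1), (8, 14), (9, 0), (9, 15), (10, 2), (10, 13), (13, 2), (13, 13), (14, 0), (14, 15), (15, 1), (15, 14)]
Unfold 3 (reflect across v@16): 24 holes -> [(8, 1), (8, 14), (8, 17), (8, 30), (9, 0), (9, 15), (9, 16), (9, 31), (10, 2), (10, 13), (10, 18), (10, 29), (13, 2), (13, 13), (13, 18), (13, 29), (14, 0), (14, 15), (14, 16), (14, 31), (15, 1), (15, 14), (15, 17), (15, 30)]
Unfold 4 (reflect across h@8): 48 holes -> [(0, 1), (0, 14), (0, 17), (0, 30), (1, 0), (1, 15), (1, 16), (1, 31), (2, 2), (2, 13), (2, 18), (2, 29), (5, 2), (5, 13), (5, 18), (5, 29), (6, 0), (6, 15), (6, 16), (6, 31), (7, 1), (7, 14), (7, 17), (7, 30), (8, 1), (8, 14), (8, 17), (8, 30), (9, 0), (9, 15), (9, 16), (9, 31), (10, 2), (10, 13), (10, 18), (10, 29), (13, 2), (13, 13), (13, 18), (13, 29), (14, 0), (14, 15), (14, 16), (14, 31), (15, 1), (15, 14), (15, 17), (15, 30)]
Holes: [(0, 1), (0, 14), (0, 17), (0, 30), (1, 0), (1, 15), (1, 16), (1, 31), (2, 2), (2, 13), (2, 18), (2, 29), (5, 2), (5, 13), (5, 18), (5, 29), (6, 0), (6, 15), (6, 16), (6, 31), (7, 1), (7, 14), (7, 17), (7, 30), (8, 1), (8, 14), (8, 17), (8, 30), (9, 0), (9, 15), (9, 16), (9, 31), (10, 2), (10, 13), (10, 18), (10, 29), (13, 2), (13, 13), (13, 18), (13, 29), (14, 0), (14, 15), (14, 16), (14, 31), (15, 1), (15, 14), (15, 17), (15, 30)]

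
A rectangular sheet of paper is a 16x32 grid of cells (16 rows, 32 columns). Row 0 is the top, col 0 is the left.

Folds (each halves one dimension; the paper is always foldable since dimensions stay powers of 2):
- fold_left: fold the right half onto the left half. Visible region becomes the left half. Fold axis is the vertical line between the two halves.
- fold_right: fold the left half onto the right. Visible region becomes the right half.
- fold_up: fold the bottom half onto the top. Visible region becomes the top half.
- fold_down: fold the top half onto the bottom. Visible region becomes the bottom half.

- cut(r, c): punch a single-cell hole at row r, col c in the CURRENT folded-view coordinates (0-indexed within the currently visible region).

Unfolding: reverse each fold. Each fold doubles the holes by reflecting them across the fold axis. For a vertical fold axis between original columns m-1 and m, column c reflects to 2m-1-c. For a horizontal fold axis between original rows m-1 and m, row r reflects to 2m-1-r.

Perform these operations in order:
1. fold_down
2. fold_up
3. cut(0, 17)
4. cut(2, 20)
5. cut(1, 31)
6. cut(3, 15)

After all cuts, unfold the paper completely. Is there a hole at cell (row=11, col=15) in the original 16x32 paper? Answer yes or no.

Answer: yes

Derivation:
Op 1 fold_down: fold axis h@8; visible region now rows[8,16) x cols[0,32) = 8x32
Op 2 fold_up: fold axis h@12; visible region now rows[8,12) x cols[0,32) = 4x32
Op 3 cut(0, 17): punch at orig (8,17); cuts so far [(8, 17)]; region rows[8,12) x cols[0,32) = 4x32
Op 4 cut(2, 20): punch at orig (10,20); cuts so far [(8, 17), (10, 20)]; region rows[8,12) x cols[0,32) = 4x32
Op 5 cut(1, 31): punch at orig (9,31); cuts so far [(8, 17), (9, 31), (10, 20)]; region rows[8,12) x cols[0,32) = 4x32
Op 6 cut(3, 15): punch at orig (11,15); cuts so far [(8, 17), (9, 31), (10, 20), (11, 15)]; region rows[8,12) x cols[0,32) = 4x32
Unfold 1 (reflect across h@12): 8 holes -> [(8, 17), (9, 31), (10, 20), (11, 15), (12, 15), (13, 20), (14, 31), (15, 17)]
Unfold 2 (reflect across h@8): 16 holes -> [(0, 17), (1, 31), (2, 20), (3, 15), (4, 15), (5, 20), (6, 31), (7, 17), (8, 17), (9, 31), (10, 20), (11, 15), (12, 15), (13, 20), (14, 31), (15, 17)]
Holes: [(0, 17), (1, 31), (2, 20), (3, 15), (4, 15), (5, 20), (6, 31), (7, 17), (8, 17), (9, 31), (10, 20), (11, 15), (12, 15), (13, 20), (14, 31), (15, 17)]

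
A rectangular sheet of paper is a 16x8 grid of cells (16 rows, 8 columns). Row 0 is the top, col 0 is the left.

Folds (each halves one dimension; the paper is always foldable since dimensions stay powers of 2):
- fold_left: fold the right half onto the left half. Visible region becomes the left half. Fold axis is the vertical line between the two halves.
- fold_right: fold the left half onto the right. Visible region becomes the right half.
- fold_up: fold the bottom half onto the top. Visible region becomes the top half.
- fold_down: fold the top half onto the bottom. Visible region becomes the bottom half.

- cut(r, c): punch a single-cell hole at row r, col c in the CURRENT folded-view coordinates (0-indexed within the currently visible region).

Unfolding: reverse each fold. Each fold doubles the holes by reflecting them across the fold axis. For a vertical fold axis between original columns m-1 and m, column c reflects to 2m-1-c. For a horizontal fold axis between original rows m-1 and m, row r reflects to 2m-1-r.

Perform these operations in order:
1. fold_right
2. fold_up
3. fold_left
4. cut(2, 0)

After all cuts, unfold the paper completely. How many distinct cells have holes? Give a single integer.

Op 1 fold_right: fold axis v@4; visible region now rows[0,16) x cols[4,8) = 16x4
Op 2 fold_up: fold axis h@8; visible region now rows[0,8) x cols[4,8) = 8x4
Op 3 fold_left: fold axis v@6; visible region now rows[0,8) x cols[4,6) = 8x2
Op 4 cut(2, 0): punch at orig (2,4); cuts so far [(2, 4)]; region rows[0,8) x cols[4,6) = 8x2
Unfold 1 (reflect across v@6): 2 holes -> [(2, 4), (2, 7)]
Unfold 2 (reflect across h@8): 4 holes -> [(2, 4), (2, 7), (13, 4), (13, 7)]
Unfold 3 (reflect across v@4): 8 holes -> [(2, 0), (2, 3), (2, 4), (2, 7), (13, 0), (13, 3), (13, 4), (13, 7)]

Answer: 8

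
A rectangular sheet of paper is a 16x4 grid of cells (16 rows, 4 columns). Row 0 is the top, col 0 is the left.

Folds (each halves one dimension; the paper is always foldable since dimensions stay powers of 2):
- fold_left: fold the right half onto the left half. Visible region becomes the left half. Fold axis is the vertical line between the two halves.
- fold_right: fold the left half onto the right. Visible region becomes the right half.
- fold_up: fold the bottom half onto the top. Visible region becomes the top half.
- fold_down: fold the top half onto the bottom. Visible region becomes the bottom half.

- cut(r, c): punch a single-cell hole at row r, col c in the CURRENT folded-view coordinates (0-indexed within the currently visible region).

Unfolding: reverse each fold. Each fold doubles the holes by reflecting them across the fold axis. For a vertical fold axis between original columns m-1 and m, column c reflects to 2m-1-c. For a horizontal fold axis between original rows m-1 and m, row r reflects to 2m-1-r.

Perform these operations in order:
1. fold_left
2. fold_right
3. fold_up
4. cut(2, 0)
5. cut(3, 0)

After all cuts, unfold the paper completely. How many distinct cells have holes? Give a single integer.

Answer: 16

Derivation:
Op 1 fold_left: fold axis v@2; visible region now rows[0,16) x cols[0,2) = 16x2
Op 2 fold_right: fold axis v@1; visible region now rows[0,16) x cols[1,2) = 16x1
Op 3 fold_up: fold axis h@8; visible region now rows[0,8) x cols[1,2) = 8x1
Op 4 cut(2, 0): punch at orig (2,1); cuts so far [(2, 1)]; region rows[0,8) x cols[1,2) = 8x1
Op 5 cut(3, 0): punch at orig (3,1); cuts so far [(2, 1), (3, 1)]; region rows[0,8) x cols[1,2) = 8x1
Unfold 1 (reflect across h@8): 4 holes -> [(2, 1), (3, 1), (12, 1), (13, 1)]
Unfold 2 (reflect across v@1): 8 holes -> [(2, 0), (2, 1), (3, 0), (3, 1), (12, 0), (12, 1), (13, 0), (13, 1)]
Unfold 3 (reflect across v@2): 16 holes -> [(2, 0), (2, 1), (2, 2), (2, 3), (3, 0), (3, 1), (3, 2), (3, 3), (12, 0), (12, 1), (12, 2), (12, 3), (13, 0), (13, 1), (13, 2), (13, 3)]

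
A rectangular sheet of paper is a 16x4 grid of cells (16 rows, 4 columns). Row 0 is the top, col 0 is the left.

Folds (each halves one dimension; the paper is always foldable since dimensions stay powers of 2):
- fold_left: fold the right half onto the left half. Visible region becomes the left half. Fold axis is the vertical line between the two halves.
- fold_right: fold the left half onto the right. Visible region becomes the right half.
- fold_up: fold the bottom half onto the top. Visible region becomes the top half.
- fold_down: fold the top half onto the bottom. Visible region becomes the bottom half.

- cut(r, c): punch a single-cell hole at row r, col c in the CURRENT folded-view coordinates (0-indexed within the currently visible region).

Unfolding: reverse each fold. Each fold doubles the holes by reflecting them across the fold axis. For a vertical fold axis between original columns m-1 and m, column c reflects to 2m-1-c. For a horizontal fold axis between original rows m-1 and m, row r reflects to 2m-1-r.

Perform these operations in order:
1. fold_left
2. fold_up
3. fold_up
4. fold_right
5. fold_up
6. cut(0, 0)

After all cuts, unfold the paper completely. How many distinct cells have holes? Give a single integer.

Answer: 32

Derivation:
Op 1 fold_left: fold axis v@2; visible region now rows[0,16) x cols[0,2) = 16x2
Op 2 fold_up: fold axis h@8; visible region now rows[0,8) x cols[0,2) = 8x2
Op 3 fold_up: fold axis h@4; visible region now rows[0,4) x cols[0,2) = 4x2
Op 4 fold_right: fold axis v@1; visible region now rows[0,4) x cols[1,2) = 4x1
Op 5 fold_up: fold axis h@2; visible region now rows[0,2) x cols[1,2) = 2x1
Op 6 cut(0, 0): punch at orig (0,1); cuts so far [(0, 1)]; region rows[0,2) x cols[1,2) = 2x1
Unfold 1 (reflect across h@2): 2 holes -> [(0, 1), (3, 1)]
Unfold 2 (reflect across v@1): 4 holes -> [(0, 0), (0, 1), (3, 0), (3, 1)]
Unfold 3 (reflect across h@4): 8 holes -> [(0, 0), (0, 1), (3, 0), (3, 1), (4, 0), (4, 1), (7, 0), (7, 1)]
Unfold 4 (reflect across h@8): 16 holes -> [(0, 0), (0, 1), (3, 0), (3, 1), (4, 0), (4, 1), (7, 0), (7, 1), (8, 0), (8, 1), (11, 0), (11, 1), (12, 0), (12, 1), (15, 0), (15, 1)]
Unfold 5 (reflect across v@2): 32 holes -> [(0, 0), (0, 1), (0, 2), (0, 3), (3, 0), (3, 1), (3, 2), (3, 3), (4, 0), (4, 1), (4, 2), (4, 3), (7, 0), (7, 1), (7, 2), (7, 3), (8, 0), (8, 1), (8, 2), (8, 3), (11, 0), (11, 1), (11, 2), (11, 3), (12, 0), (12, 1), (12, 2), (12, 3), (15, 0), (15, 1), (15, 2), (15, 3)]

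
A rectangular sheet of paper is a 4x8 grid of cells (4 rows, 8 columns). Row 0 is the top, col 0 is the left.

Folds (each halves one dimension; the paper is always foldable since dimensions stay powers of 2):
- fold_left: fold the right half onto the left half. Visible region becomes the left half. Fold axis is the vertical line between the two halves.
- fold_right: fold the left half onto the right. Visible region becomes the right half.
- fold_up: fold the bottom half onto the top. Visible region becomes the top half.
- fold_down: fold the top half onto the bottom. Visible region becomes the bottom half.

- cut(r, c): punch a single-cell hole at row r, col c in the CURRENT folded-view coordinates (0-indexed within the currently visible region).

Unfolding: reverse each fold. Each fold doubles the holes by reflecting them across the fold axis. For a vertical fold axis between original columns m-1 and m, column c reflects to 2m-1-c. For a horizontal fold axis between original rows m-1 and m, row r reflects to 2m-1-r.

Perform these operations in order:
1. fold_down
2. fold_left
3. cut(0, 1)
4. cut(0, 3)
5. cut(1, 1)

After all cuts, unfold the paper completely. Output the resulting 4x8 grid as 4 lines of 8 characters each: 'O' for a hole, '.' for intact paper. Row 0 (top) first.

Op 1 fold_down: fold axis h@2; visible region now rows[2,4) x cols[0,8) = 2x8
Op 2 fold_left: fold axis v@4; visible region now rows[2,4) x cols[0,4) = 2x4
Op 3 cut(0, 1): punch at orig (2,1); cuts so far [(2, 1)]; region rows[2,4) x cols[0,4) = 2x4
Op 4 cut(0, 3): punch at orig (2,3); cuts so far [(2, 1), (2, 3)]; region rows[2,4) x cols[0,4) = 2x4
Op 5 cut(1, 1): punch at orig (3,1); cuts so far [(2, 1), (2, 3), (3, 1)]; region rows[2,4) x cols[0,4) = 2x4
Unfold 1 (reflect across v@4): 6 holes -> [(2, 1), (2, 3), (2, 4), (2, 6), (3, 1), (3, 6)]
Unfold 2 (reflect across h@2): 12 holes -> [(0, 1), (0, 6), (1, 1), (1, 3), (1, 4), (1, 6), (2, 1), (2, 3), (2, 4), (2, 6), (3, 1), (3, 6)]

Answer: .O....O.
.O.OO.O.
.O.OO.O.
.O....O.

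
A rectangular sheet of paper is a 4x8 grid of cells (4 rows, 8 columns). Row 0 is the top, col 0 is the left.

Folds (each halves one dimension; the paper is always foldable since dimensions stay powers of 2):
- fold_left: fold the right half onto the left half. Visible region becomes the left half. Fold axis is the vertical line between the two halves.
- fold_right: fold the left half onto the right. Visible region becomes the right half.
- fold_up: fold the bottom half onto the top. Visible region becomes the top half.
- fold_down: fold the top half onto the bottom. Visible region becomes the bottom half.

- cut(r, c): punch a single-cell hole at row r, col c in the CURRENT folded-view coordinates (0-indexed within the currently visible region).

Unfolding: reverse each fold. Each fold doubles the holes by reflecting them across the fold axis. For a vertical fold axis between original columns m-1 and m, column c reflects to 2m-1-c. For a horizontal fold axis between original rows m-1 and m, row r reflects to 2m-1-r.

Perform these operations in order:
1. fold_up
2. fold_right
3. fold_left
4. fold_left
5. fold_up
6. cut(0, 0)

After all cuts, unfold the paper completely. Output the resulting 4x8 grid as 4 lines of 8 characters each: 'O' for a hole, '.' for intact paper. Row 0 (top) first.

Op 1 fold_up: fold axis h@2; visible region now rows[0,2) x cols[0,8) = 2x8
Op 2 fold_right: fold axis v@4; visible region now rows[0,2) x cols[4,8) = 2x4
Op 3 fold_left: fold axis v@6; visible region now rows[0,2) x cols[4,6) = 2x2
Op 4 fold_left: fold axis v@5; visible region now rows[0,2) x cols[4,5) = 2x1
Op 5 fold_up: fold axis h@1; visible region now rows[0,1) x cols[4,5) = 1x1
Op 6 cut(0, 0): punch at orig (0,4); cuts so far [(0, 4)]; region rows[0,1) x cols[4,5) = 1x1
Unfold 1 (reflect across h@1): 2 holes -> [(0, 4), (1, 4)]
Unfold 2 (reflect across v@5): 4 holes -> [(0, 4), (0, 5), (1, 4), (1, 5)]
Unfold 3 (reflect across v@6): 8 holes -> [(0, 4), (0, 5), (0, 6), (0, 7), (1, 4), (1, 5), (1, 6), (1, 7)]
Unfold 4 (reflect across v@4): 16 holes -> [(0, 0), (0, 1), (0, 2), (0, 3), (0, 4), (0, 5), (0, 6), (0, 7), (1, 0), (1, 1), (1, 2), (1, 3), (1, 4), (1, 5), (1, 6), (1, 7)]
Unfold 5 (reflect across h@2): 32 holes -> [(0, 0), (0, 1), (0, 2), (0, 3), (0, 4), (0, 5), (0, 6), (0, 7), (1, 0), (1, 1), (1, 2), (1, 3), (1, 4), (1, 5), (1, 6), (1, 7), (2, 0), (2, 1), (2, 2), (2, 3), (2, 4), (2, 5), (2, 6), (2, 7), (3, 0), (3, 1), (3, 2), (3, 3), (3, 4), (3, 5), (3, 6), (3, 7)]

Answer: OOOOOOOO
OOOOOOOO
OOOOOOOO
OOOOOOOO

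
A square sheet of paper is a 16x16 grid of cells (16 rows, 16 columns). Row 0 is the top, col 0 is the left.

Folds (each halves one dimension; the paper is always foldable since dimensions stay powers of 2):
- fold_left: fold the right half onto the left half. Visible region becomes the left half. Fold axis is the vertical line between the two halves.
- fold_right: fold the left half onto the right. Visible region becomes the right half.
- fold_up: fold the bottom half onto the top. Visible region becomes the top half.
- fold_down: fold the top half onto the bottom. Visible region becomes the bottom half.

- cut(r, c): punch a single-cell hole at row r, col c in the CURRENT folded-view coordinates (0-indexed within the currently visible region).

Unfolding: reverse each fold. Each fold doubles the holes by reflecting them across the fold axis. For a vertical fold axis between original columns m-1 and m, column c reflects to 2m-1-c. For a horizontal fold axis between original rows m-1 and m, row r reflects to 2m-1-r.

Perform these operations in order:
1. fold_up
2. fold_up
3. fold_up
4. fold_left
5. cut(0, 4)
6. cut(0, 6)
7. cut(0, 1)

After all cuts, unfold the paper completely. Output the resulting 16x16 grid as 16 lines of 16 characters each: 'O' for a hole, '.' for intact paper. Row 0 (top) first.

Answer: .O..O.O..O.O..O.
................
................
.O..O.O..O.O..O.
.O..O.O..O.O..O.
................
................
.O..O.O..O.O..O.
.O..O.O..O.O..O.
................
................
.O..O.O..O.O..O.
.O..O.O..O.O..O.
................
................
.O..O.O..O.O..O.

Derivation:
Op 1 fold_up: fold axis h@8; visible region now rows[0,8) x cols[0,16) = 8x16
Op 2 fold_up: fold axis h@4; visible region now rows[0,4) x cols[0,16) = 4x16
Op 3 fold_up: fold axis h@2; visible region now rows[0,2) x cols[0,16) = 2x16
Op 4 fold_left: fold axis v@8; visible region now rows[0,2) x cols[0,8) = 2x8
Op 5 cut(0, 4): punch at orig (0,4); cuts so far [(0, 4)]; region rows[0,2) x cols[0,8) = 2x8
Op 6 cut(0, 6): punch at orig (0,6); cuts so far [(0, 4), (0, 6)]; region rows[0,2) x cols[0,8) = 2x8
Op 7 cut(0, 1): punch at orig (0,1); cuts so far [(0, 1), (0, 4), (0, 6)]; region rows[0,2) x cols[0,8) = 2x8
Unfold 1 (reflect across v@8): 6 holes -> [(0, 1), (0, 4), (0, 6), (0, 9), (0, 11), (0, 14)]
Unfold 2 (reflect across h@2): 12 holes -> [(0, 1), (0, 4), (0, 6), (0, 9), (0, 11), (0, 14), (3, 1), (3, 4), (3, 6), (3, 9), (3, 11), (3, 14)]
Unfold 3 (reflect across h@4): 24 holes -> [(0, 1), (0, 4), (0, 6), (0, 9), (0, 11), (0, 14), (3, 1), (3, 4), (3, 6), (3, 9), (3, 11), (3, 14), (4, 1), (4, 4), (4, 6), (4, 9), (4, 11), (4, 14), (7, 1), (7, 4), (7, 6), (7, 9), (7, 11), (7, 14)]
Unfold 4 (reflect across h@8): 48 holes -> [(0, 1), (0, 4), (0, 6), (0, 9), (0, 11), (0, 14), (3, 1), (3, 4), (3, 6), (3, 9), (3, 11), (3, 14), (4, 1), (4, 4), (4, 6), (4, 9), (4, 11), (4, 14), (7, 1), (7, 4), (7, 6), (7, 9), (7, 11), (7, 14), (8, 1), (8, 4), (8, 6), (8, 9), (8, 11), (8, 14), (11, 1), (11, 4), (11, 6), (11, 9), (11, 11), (11, 14), (12, 1), (12, 4), (12, 6), (12, 9), (12, 11), (12, 14), (15, 1), (15, 4), (15, 6), (15, 9), (15, 11), (15, 14)]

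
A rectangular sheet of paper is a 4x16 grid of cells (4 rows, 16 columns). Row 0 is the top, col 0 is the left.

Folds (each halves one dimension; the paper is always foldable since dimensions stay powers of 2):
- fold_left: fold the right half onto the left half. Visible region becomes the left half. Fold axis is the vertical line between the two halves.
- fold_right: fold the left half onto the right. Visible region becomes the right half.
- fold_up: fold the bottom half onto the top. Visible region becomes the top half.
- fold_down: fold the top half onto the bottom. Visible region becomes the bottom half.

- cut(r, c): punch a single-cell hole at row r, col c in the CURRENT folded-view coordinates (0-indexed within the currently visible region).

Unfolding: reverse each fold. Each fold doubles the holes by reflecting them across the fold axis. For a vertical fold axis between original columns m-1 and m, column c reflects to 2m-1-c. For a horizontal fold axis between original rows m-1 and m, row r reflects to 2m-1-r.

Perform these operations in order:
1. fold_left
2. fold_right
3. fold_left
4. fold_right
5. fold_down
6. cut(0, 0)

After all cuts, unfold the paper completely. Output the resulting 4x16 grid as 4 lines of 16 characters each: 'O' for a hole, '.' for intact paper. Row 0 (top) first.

Answer: ................
OOOOOOOOOOOOOOOO
OOOOOOOOOOOOOOOO
................

Derivation:
Op 1 fold_left: fold axis v@8; visible region now rows[0,4) x cols[0,8) = 4x8
Op 2 fold_right: fold axis v@4; visible region now rows[0,4) x cols[4,8) = 4x4
Op 3 fold_left: fold axis v@6; visible region now rows[0,4) x cols[4,6) = 4x2
Op 4 fold_right: fold axis v@5; visible region now rows[0,4) x cols[5,6) = 4x1
Op 5 fold_down: fold axis h@2; visible region now rows[2,4) x cols[5,6) = 2x1
Op 6 cut(0, 0): punch at orig (2,5); cuts so far [(2, 5)]; region rows[2,4) x cols[5,6) = 2x1
Unfold 1 (reflect across h@2): 2 holes -> [(1, 5), (2, 5)]
Unfold 2 (reflect across v@5): 4 holes -> [(1, 4), (1, 5), (2, 4), (2, 5)]
Unfold 3 (reflect across v@6): 8 holes -> [(1, 4), (1, 5), (1, 6), (1, 7), (2, 4), (2, 5), (2, 6), (2, 7)]
Unfold 4 (reflect across v@4): 16 holes -> [(1, 0), (1, 1), (1, 2), (1, 3), (1, 4), (1, 5), (1, 6), (1, 7), (2, 0), (2, 1), (2, 2), (2, 3), (2, 4), (2, 5), (2, 6), (2, 7)]
Unfold 5 (reflect across v@8): 32 holes -> [(1, 0), (1, 1), (1, 2), (1, 3), (1, 4), (1, 5), (1, 6), (1, 7), (1, 8), (1, 9), (1, 10), (1, 11), (1, 12), (1, 13), (1, 14), (1, 15), (2, 0), (2, 1), (2, 2), (2, 3), (2, 4), (2, 5), (2, 6), (2, 7), (2, 8), (2, 9), (2, 10), (2, 11), (2, 12), (2, 13), (2, 14), (2, 15)]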